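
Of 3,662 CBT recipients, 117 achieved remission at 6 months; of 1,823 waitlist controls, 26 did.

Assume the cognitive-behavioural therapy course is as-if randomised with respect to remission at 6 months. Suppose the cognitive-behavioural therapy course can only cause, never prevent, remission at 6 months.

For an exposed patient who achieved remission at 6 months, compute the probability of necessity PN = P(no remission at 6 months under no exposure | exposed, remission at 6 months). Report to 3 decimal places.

PN ≈ 0.554

p₁ = P(outcome | exposed) = 117/3662 = 0.03195
p₀ = P(outcome | unexposed) = 26/1823 = 0.014262
Under exogeneity and monotonicity, PN = (p₁ − p₀) / p₁.
PN = (0.03195 − 0.014262) / 0.03195 = 0.017688 / 0.03195 ≈ 0.5536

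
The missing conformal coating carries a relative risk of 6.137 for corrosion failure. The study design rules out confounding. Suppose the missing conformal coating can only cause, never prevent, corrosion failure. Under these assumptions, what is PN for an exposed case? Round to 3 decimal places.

Under exogeneity and monotonicity, PN = (RR − 1) / RR = 1 − 1/RR.
PN = (6.137 − 1) / 6.137 = 5.137 / 6.137 ≈ 0.8371

PN ≈ 0.837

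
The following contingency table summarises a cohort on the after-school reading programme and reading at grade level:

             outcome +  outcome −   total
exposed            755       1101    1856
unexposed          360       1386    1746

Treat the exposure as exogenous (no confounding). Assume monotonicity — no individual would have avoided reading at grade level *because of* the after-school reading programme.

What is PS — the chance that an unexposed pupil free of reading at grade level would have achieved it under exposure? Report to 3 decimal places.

p₁ = P(outcome | exposed) = 755/1856 = 0.40679
p₀ = P(outcome | unexposed) = 360/1746 = 0.20619
Under exogeneity and monotonicity, PS = (p₁ − p₀)/(1 − p₀).
PS = (0.40679 − 0.20619) / 0.79381 ≈ 0.2527

PS ≈ 0.253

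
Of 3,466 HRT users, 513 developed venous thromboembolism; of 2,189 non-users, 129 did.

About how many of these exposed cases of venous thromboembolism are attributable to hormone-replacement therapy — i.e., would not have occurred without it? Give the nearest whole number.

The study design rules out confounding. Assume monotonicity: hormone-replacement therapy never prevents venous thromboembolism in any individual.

about 309 cases

p₁ = P(outcome | exposed) = 513/3466 = 0.14801
p₀ = P(outcome | unexposed) = 129/2189 = 0.058931
PN = (p₁ − p₀)/p₁ = (0.14801 − 0.058931) / 0.14801 ≈ 0.60184.
Attributable cases ≈ PN × (exposed cases) = 0.60184 × 513 ≈ 308.75.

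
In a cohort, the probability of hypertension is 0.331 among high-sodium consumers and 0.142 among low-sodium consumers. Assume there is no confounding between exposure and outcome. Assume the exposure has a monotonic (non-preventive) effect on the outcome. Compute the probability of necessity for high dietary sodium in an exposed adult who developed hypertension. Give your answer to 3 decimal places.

Let p₁ = 0.331, p₀ = 0.142.
Under exogeneity and monotonicity, PN = (p₁ − p₀) / p₁.
PN = (0.331 − 0.142) / 0.331 = 0.189 / 0.331 ≈ 0.5710

PN ≈ 0.571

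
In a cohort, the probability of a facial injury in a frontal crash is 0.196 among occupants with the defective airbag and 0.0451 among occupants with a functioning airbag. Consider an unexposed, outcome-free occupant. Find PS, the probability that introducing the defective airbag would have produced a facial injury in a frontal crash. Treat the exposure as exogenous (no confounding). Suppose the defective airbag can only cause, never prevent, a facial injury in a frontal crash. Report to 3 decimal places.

PS ≈ 0.158

Let p₁ = 0.196, p₀ = 0.0451.
Under exogeneity and monotonicity, PS = (p₁ − p₀) / (1 − p₀).
PS = (0.196 − 0.0451) / (1 − 0.0451) = 0.1509 / 0.9549 ≈ 0.1580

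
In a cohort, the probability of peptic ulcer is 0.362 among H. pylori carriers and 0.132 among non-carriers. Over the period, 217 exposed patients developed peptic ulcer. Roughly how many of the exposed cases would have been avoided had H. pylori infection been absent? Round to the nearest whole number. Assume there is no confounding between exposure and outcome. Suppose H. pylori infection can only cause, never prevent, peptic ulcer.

about 138 cases

Let p₁ = 0.362, p₀ = 0.132.
PN = (p₁ − p₀)/p₁ = (0.362 − 0.132) / 0.362 ≈ 0.63536.
Attributable cases ≈ PN × (exposed cases) = 0.63536 × 217 ≈ 137.87.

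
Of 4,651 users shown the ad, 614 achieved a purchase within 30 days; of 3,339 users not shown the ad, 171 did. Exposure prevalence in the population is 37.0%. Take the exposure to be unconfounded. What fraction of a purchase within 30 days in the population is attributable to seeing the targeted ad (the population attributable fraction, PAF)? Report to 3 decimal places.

p₁ = P(outcome | exposed) = 614/4651 = 0.13201
p₀ = P(outcome | unexposed) = 171/3339 = 0.051213
Overall risk P(Y=1) = π·p₁ + (1−π)·p₀ = 0.37×0.13201 + 0.63×0.051213 = 0.08111.
Under exogeneity, PAF = [P(Y=1) − p₀] / P(Y=1).
PAF = (0.08111 − 0.051213) / 0.08111 ≈ 0.3686

PAF ≈ 0.369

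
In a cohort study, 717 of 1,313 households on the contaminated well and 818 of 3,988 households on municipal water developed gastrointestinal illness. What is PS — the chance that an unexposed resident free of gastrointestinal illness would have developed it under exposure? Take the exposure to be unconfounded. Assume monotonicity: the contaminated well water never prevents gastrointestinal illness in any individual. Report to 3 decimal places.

p₁ = P(outcome | exposed) = 717/1313 = 0.54608
p₀ = P(outcome | unexposed) = 818/3988 = 0.20512
Under exogeneity and monotonicity, PS = (p₁ − p₀) / (1 − p₀).
PS = (0.54608 − 0.20512) / (1 − 0.20512) = 0.34096 / 0.79488 ≈ 0.4289

PS ≈ 0.429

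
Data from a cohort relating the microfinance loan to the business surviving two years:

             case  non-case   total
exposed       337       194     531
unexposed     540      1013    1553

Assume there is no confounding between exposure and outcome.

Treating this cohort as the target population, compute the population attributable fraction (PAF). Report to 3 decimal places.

PAF ≈ 0.174

p₁ = P(outcome | exposed) = 337/531 = 0.63465
p₀ = P(outcome | unexposed) = 540/1553 = 0.34771
Exposure prevalence π = 531/2084 = 0.2548; overall risk P(Y=1) = 0.42083.
Under exogeneity, PAF = [P(Y=1) − p₀]/P(Y=1).
PAF = (0.42083 − 0.34771) / 0.42083 ≈ 0.1737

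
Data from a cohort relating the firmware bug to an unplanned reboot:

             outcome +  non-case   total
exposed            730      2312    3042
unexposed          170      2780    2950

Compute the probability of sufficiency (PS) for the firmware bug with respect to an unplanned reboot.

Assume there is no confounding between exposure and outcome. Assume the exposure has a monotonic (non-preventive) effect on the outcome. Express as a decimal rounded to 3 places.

p₁ = P(outcome | exposed) = 730/3042 = 0.23997
p₀ = P(outcome | unexposed) = 170/2950 = 0.057627
Under exogeneity and monotonicity, PS = (p₁ − p₀)/(1 − p₀).
PS = (0.23997 − 0.057627) / 0.94237 ≈ 0.1935

PS ≈ 0.193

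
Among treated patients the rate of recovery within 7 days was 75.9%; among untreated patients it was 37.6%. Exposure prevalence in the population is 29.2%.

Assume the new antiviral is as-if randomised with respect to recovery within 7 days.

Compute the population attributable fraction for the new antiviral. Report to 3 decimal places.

PAF ≈ 0.229

p₁ = 0.759, p₀ = 0.376.
Overall risk P(Y=1) = π·p₁ + (1−π)·p₀ = 0.292×0.759 + 0.708×0.376 = 0.48784.
Under exogeneity, PAF = [P(Y=1) − p₀] / P(Y=1).
PAF = (0.48784 − 0.376) / 0.48784 ≈ 0.2292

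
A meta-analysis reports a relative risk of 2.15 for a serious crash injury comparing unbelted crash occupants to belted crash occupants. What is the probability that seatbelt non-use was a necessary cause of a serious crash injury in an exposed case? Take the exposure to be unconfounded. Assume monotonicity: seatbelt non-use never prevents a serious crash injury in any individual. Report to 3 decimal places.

Under exogeneity and monotonicity, PN = (RR − 1) / RR = 1 − 1/RR.
PN = (2.15 − 1) / 2.15 = 1.15 / 2.15 ≈ 0.5349

PN ≈ 0.535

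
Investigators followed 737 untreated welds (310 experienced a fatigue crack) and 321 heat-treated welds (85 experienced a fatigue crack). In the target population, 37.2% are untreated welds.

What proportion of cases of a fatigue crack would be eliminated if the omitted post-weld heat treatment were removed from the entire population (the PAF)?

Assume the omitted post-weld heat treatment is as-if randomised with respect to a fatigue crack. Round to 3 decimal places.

PAF ≈ 0.180

p₁ = P(outcome | exposed) = 310/737 = 0.42062
p₀ = P(outcome | unexposed) = 85/321 = 0.2648
Overall risk P(Y=1) = π·p₁ + (1−π)·p₀ = 0.372×0.42062 + 0.628×0.2648 = 0.32277.
Under exogeneity, PAF = [P(Y=1) − p₀] / P(Y=1).
PAF = (0.32277 − 0.2648) / 0.32277 ≈ 0.1796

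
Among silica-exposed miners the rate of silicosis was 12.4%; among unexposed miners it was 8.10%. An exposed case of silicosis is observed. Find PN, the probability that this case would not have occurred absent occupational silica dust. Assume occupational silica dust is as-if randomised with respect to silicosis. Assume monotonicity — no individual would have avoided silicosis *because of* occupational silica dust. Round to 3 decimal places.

PN ≈ 0.347

p₁ = 0.124, p₀ = 0.081.
Under exogeneity and monotonicity, PN = (p₁ − p₀) / p₁.
PN = (0.124 − 0.081) / 0.124 = 0.043 / 0.124 ≈ 0.3468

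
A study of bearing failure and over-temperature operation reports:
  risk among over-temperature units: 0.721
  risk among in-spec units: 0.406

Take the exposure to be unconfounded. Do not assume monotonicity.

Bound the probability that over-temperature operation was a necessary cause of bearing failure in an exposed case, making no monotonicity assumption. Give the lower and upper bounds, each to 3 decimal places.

Let p₁ = 0.721, p₀ = 0.406.
Under exogeneity alone the bounds on PN are max{0,(p₁−p₀)/p₁} ≤ PN ≤ min{1,(1−p₀)/p₁}.
  lower = (p₁ − p₀)/p₁ = 0.315 / 0.721 ≈ 0.4369
  upper = min{1, (1 − p₀)/p₁} = 0.594 / 0.721 ≈ 0.8239

0.437 ≤ PN ≤ 0.824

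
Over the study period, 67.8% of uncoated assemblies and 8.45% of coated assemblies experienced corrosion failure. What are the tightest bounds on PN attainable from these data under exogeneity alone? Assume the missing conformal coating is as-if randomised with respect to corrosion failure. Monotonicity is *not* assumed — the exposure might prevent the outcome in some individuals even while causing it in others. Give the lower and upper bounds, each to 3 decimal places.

p₁ = 0.678, p₀ = 0.0845.
Under exogeneity alone the bounds on PN are max{0,(p₁−p₀)/p₁} ≤ PN ≤ min{1,(1−p₀)/p₁}.
  lower = (p₁ − p₀)/p₁ = 0.5935 / 0.678 ≈ 0.8754
  upper = min{1, (1 − p₀)/p₁} = 0.9155 / 0.678 ≈ 1.3503 → capped at 1

0.875 ≤ PN ≤ 1.000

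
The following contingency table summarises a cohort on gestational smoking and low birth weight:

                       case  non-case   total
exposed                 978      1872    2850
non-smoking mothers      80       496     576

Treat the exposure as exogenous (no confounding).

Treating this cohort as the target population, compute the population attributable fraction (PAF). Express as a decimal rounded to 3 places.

p₁ = P(outcome | exposed) = 978/2850 = 0.34316
p₀ = P(outcome | unexposed) = 80/576 = 0.13889
Exposure prevalence π = 2850/3426 = 0.83187; overall risk P(Y=1) = 0.30881.
Under exogeneity, PAF = [P(Y=1) − p₀]/P(Y=1).
PAF = (0.30881 − 0.13889) / 0.30881 ≈ 0.5503

PAF ≈ 0.550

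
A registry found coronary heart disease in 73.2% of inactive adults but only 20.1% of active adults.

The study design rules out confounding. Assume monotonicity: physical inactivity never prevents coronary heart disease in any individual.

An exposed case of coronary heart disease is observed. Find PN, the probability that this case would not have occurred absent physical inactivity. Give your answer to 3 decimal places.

PN ≈ 0.725

p₁ = 0.732, p₀ = 0.201.
Under exogeneity and monotonicity, PN = (p₁ − p₀) / p₁.
PN = (0.732 − 0.201) / 0.732 = 0.531 / 0.732 ≈ 0.7254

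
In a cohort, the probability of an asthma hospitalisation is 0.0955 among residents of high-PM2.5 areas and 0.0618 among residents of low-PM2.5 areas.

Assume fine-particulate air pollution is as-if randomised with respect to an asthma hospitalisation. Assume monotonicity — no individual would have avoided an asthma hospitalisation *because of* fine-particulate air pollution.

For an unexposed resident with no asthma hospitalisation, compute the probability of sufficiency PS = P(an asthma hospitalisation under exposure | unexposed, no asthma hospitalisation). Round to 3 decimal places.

Let p₁ = 0.0955, p₀ = 0.0618.
Under exogeneity and monotonicity, PS = (p₁ − p₀) / (1 − p₀).
PS = (0.0955 − 0.0618) / (1 − 0.0618) = 0.0337 / 0.9382 ≈ 0.0359

PS ≈ 0.036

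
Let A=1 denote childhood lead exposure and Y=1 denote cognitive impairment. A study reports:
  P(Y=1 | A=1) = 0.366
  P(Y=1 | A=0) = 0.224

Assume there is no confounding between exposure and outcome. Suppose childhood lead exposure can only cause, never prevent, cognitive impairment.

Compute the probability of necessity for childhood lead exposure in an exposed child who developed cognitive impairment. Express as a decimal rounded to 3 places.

Let p₁ = 0.366, p₀ = 0.224.
Under exogeneity and monotonicity, PN = (p₁ − p₀) / p₁.
PN = (0.366 − 0.224) / 0.366 = 0.142 / 0.366 ≈ 0.3880

PN ≈ 0.388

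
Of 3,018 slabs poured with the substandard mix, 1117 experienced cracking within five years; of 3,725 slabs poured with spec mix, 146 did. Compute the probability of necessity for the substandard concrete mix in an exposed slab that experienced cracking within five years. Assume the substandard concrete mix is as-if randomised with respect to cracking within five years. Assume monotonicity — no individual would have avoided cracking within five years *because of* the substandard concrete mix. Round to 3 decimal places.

PN ≈ 0.894

p₁ = P(outcome | exposed) = 1117/3018 = 0.37011
p₀ = P(outcome | unexposed) = 146/3725 = 0.039195
Under exogeneity and monotonicity, PN = (p₁ − p₀) / p₁.
PN = (0.37011 − 0.039195) / 0.37011 = 0.33092 / 0.37011 ≈ 0.8941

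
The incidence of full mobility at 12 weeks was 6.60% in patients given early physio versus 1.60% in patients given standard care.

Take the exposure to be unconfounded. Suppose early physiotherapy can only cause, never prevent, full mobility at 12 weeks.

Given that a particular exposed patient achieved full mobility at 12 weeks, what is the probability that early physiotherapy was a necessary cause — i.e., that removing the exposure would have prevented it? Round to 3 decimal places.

p₁ = 0.066, p₀ = 0.016.
Under exogeneity and monotonicity, PN = (p₁ − p₀) / p₁.
PN = (0.066 − 0.016) / 0.066 = 0.05 / 0.066 ≈ 0.7576

PN ≈ 0.758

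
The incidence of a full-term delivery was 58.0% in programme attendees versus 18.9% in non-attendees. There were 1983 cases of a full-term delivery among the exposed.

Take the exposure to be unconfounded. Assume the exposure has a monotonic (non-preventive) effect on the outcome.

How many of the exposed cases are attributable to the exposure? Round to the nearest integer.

p₁ = 0.58, p₀ = 0.189.
PN = (p₁ − p₀)/p₁ = (0.58 − 0.189) / 0.58 ≈ 0.67414.
Attributable cases ≈ PN × (exposed cases) = 0.67414 × 1983 ≈ 1336.82.

about 1337 cases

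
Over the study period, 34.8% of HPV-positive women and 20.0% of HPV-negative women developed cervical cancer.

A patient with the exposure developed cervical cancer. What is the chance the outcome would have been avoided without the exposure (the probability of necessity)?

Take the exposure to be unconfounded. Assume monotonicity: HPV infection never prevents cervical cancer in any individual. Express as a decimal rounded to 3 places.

p₁ = 0.348, p₀ = 0.2.
Under exogeneity and monotonicity, PN = (p₁ − p₀) / p₁.
PN = (0.348 − 0.2) / 0.348 = 0.148 / 0.348 ≈ 0.4253

PN ≈ 0.425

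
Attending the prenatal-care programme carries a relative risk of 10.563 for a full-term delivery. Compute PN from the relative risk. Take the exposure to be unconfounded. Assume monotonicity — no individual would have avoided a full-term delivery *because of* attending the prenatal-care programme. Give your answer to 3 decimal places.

Under exogeneity and monotonicity, PN = (RR − 1) / RR = 1 − 1/RR.
PN = (10.563 − 1) / 10.563 = 9.563 / 10.563 ≈ 0.9053

PN ≈ 0.905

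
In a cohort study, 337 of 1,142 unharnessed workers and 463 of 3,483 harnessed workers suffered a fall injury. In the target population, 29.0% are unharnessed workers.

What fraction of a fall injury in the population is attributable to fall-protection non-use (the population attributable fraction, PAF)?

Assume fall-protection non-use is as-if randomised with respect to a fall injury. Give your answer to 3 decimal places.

p₁ = P(outcome | exposed) = 337/1142 = 0.2951
p₀ = P(outcome | unexposed) = 463/3483 = 0.13293
Overall risk P(Y=1) = π·p₁ + (1−π)·p₀ = 0.29×0.2951 + 0.71×0.13293 = 0.17996.
Under exogeneity, PAF = [P(Y=1) − p₀] / P(Y=1).
PAF = (0.17996 − 0.13293) / 0.17996 ≈ 0.2613

PAF ≈ 0.261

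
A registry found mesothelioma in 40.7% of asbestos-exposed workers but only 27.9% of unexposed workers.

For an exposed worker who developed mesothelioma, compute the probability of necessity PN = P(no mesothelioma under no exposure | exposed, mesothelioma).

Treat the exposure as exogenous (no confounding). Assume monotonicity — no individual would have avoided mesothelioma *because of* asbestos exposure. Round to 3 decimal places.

PN ≈ 0.314

p₁ = 0.407, p₀ = 0.279.
Under exogeneity and monotonicity, PN = (p₁ − p₀) / p₁.
PN = (0.407 − 0.279) / 0.407 = 0.128 / 0.407 ≈ 0.3145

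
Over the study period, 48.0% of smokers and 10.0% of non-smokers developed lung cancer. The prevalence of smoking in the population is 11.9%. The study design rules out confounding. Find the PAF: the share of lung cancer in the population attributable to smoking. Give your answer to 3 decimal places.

PAF ≈ 0.311

p₁ = 0.48, p₀ = 0.1.
Overall risk P(Y=1) = π·p₁ + (1−π)·p₀ = 0.119×0.48 + 0.881×0.1 = 0.14522.
Under exogeneity, PAF = [P(Y=1) − p₀] / P(Y=1).
PAF = (0.14522 − 0.1) / 0.14522 ≈ 0.3114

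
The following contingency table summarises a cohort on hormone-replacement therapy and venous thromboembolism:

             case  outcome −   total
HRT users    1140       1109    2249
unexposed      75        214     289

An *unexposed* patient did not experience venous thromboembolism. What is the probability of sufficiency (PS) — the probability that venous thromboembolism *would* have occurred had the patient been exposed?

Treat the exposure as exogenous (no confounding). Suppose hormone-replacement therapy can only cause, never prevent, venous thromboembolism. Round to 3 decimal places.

PS ≈ 0.334

p₁ = P(outcome | exposed) = 1140/2249 = 0.50689
p₀ = P(outcome | unexposed) = 75/289 = 0.25952
Under exogeneity and monotonicity, PS = (p₁ − p₀) / (1 − p₀).
PS = (0.50689 − 0.25952) / (1 − 0.25952) = 0.24738 / 0.74048 ≈ 0.3341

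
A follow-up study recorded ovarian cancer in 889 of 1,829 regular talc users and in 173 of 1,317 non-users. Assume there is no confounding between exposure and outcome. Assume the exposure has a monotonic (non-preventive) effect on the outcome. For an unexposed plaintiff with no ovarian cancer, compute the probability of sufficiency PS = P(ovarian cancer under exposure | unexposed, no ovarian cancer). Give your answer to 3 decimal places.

p₁ = P(outcome | exposed) = 889/1829 = 0.48606
p₀ = P(outcome | unexposed) = 173/1317 = 0.13136
Under exogeneity and monotonicity, PS = (p₁ − p₀) / (1 − p₀).
PS = (0.48606 − 0.13136) / (1 − 0.13136) = 0.3547 / 0.86864 ≈ 0.4083

PS ≈ 0.408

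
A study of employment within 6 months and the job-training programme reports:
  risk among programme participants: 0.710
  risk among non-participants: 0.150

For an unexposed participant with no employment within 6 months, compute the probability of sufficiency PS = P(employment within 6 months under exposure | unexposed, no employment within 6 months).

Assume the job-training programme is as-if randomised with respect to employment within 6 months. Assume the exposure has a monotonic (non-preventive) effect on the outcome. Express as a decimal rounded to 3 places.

PS ≈ 0.659

Let p₁ = 0.71, p₀ = 0.15.
Under exogeneity and monotonicity, PS = (p₁ − p₀) / (1 − p₀).
PS = (0.71 − 0.15) / (1 − 0.15) = 0.56 / 0.85 ≈ 0.6588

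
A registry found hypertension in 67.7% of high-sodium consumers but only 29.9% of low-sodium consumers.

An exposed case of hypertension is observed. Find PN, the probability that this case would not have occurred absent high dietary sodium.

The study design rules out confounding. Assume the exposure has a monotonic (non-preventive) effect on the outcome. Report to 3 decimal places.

PN ≈ 0.558

p₁ = 0.677, p₀ = 0.299.
Under exogeneity and monotonicity, PN = (p₁ − p₀) / p₁.
PN = (0.677 − 0.299) / 0.677 = 0.378 / 0.677 ≈ 0.5583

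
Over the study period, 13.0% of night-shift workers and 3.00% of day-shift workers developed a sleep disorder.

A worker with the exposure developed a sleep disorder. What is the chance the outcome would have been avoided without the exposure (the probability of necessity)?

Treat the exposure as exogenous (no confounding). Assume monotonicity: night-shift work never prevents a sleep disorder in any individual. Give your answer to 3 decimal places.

PN ≈ 0.769

p₁ = 0.13, p₀ = 0.03.
Under exogeneity and monotonicity, PN = (p₁ − p₀) / p₁.
PN = (0.13 − 0.03) / 0.13 = 0.1 / 0.13 ≈ 0.7692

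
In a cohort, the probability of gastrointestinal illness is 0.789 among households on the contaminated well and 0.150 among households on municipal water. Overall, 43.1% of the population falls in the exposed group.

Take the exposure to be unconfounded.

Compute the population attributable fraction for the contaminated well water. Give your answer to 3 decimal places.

PAF ≈ 0.647

Let p₁ = 0.789, p₀ = 0.15.
Overall risk P(Y=1) = π·p₁ + (1−π)·p₀ = 0.431×0.789 + 0.569×0.15 = 0.42541.
Under exogeneity, PAF = [P(Y=1) − p₀] / P(Y=1).
PAF = (0.42541 − 0.15) / 0.42541 ≈ 0.6474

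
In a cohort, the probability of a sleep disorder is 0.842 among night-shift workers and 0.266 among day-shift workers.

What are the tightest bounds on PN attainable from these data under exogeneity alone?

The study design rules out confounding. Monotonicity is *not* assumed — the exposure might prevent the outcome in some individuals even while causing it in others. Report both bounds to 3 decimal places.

0.684 ≤ PN ≤ 0.872

Let p₁ = 0.842, p₀ = 0.266.
Under exogeneity alone the bounds on PN are max{0,(p₁−p₀)/p₁} ≤ PN ≤ min{1,(1−p₀)/p₁}.
  lower = (p₁ − p₀)/p₁ = 0.576 / 0.842 ≈ 0.6841
  upper = min{1, (1 − p₀)/p₁} = 0.734 / 0.842 ≈ 0.8717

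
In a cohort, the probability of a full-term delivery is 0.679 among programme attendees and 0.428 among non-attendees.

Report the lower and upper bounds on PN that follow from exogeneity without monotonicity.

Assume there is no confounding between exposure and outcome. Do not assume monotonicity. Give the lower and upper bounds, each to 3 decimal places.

Let p₁ = 0.679, p₀ = 0.428.
Under exogeneity alone the bounds on PN are max{0,(p₁−p₀)/p₁} ≤ PN ≤ min{1,(1−p₀)/p₁}.
  lower = (p₁ − p₀)/p₁ = 0.251 / 0.679 ≈ 0.3697
  upper = min{1, (1 − p₀)/p₁} = 0.572 / 0.679 ≈ 0.8424

0.370 ≤ PN ≤ 0.842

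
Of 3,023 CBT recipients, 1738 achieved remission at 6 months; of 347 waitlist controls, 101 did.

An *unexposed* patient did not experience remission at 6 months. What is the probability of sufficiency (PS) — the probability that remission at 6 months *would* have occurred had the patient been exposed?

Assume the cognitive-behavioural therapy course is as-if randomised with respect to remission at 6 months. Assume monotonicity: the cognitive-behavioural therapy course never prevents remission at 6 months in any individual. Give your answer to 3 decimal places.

p₁ = P(outcome | exposed) = 1738/3023 = 0.57493
p₀ = P(outcome | unexposed) = 101/347 = 0.29107
Under exogeneity and monotonicity, PS = (p₁ − p₀) / (1 − p₀).
PS = (0.57493 − 0.29107) / (1 − 0.29107) = 0.28386 / 0.70893 ≈ 0.4004

PS ≈ 0.400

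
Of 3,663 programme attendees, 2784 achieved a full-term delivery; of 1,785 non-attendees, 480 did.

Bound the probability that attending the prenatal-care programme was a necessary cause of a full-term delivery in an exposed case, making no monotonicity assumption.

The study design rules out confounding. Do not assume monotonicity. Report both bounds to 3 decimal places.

p₁ = P(outcome | exposed) = 2784/3663 = 0.76003
p₀ = P(outcome | unexposed) = 480/1785 = 0.26891
Under exogeneity alone the bounds on PN are max{0,(p₁−p₀)/p₁} ≤ PN ≤ min{1,(1−p₀)/p₁}.
  lower = (p₁ − p₀)/p₁ = 0.49113 / 0.76003 ≈ 0.6462
  upper = min{1, (1 − p₀)/p₁} = 0.73109 / 0.76003 ≈ 0.9619

0.646 ≤ PN ≤ 0.962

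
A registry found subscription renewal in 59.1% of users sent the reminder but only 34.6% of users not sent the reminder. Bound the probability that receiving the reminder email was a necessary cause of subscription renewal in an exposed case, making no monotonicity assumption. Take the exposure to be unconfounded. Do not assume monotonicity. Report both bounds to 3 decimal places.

0.415 ≤ PN ≤ 1.000

p₁ = 0.591, p₀ = 0.346.
Under exogeneity alone the bounds on PN are max{0,(p₁−p₀)/p₁} ≤ PN ≤ min{1,(1−p₀)/p₁}.
  lower = (p₁ − p₀)/p₁ = 0.245 / 0.591 ≈ 0.4146
  upper = min{1, (1 − p₀)/p₁} = 0.654 / 0.591 ≈ 1.1066 → capped at 1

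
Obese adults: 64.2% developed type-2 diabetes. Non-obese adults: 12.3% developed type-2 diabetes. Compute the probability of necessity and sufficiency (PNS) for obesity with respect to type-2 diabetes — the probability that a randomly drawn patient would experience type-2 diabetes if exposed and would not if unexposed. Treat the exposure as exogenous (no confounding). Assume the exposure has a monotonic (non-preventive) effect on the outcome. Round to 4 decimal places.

PNS ≈ 0.5190

p₁ = 0.642, p₀ = 0.123.
Under exogeneity and monotonicity, PNS = p₁ − p₀.
PNS = 0.642 − 0.123 = 0.519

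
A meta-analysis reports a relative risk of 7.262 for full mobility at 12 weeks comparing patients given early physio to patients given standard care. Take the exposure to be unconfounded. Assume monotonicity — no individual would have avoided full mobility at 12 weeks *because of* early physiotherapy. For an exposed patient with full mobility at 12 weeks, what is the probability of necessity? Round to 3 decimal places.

PN ≈ 0.862

Under exogeneity and monotonicity, PN = (RR − 1) / RR = 1 − 1/RR.
PN = (7.262 − 1) / 7.262 = 6.262 / 7.262 ≈ 0.8623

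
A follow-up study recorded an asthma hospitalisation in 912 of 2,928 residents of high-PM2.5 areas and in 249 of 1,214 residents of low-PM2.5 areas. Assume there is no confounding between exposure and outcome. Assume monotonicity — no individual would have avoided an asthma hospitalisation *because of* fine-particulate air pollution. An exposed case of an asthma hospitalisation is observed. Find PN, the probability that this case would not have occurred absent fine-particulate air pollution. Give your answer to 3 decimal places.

PN ≈ 0.341

p₁ = P(outcome | exposed) = 912/2928 = 0.31148
p₀ = P(outcome | unexposed) = 249/1214 = 0.20511
Under exogeneity and monotonicity, PN = (p₁ − p₀) / p₁.
PN = (0.31148 − 0.20511) / 0.31148 = 0.10637 / 0.31148 ≈ 0.3415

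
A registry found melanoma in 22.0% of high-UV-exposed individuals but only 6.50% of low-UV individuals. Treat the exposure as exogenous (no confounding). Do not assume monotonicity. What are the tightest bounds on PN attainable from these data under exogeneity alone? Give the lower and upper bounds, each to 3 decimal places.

p₁ = 0.22, p₀ = 0.065.
Under exogeneity alone the bounds on PN are max{0,(p₁−p₀)/p₁} ≤ PN ≤ min{1,(1−p₀)/p₁}.
  lower = (p₁ − p₀)/p₁ = 0.155 / 0.22 ≈ 0.7045
  upper = min{1, (1 − p₀)/p₁} = 0.935 / 0.22 ≈ 4.2500 → capped at 1

0.705 ≤ PN ≤ 1.000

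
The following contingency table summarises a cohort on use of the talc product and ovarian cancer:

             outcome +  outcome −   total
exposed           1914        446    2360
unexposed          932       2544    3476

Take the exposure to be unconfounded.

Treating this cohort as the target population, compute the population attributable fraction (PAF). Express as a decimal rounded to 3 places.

PAF ≈ 0.450

p₁ = P(outcome | exposed) = 1914/2360 = 0.81102
p₀ = P(outcome | unexposed) = 932/3476 = 0.26812
Exposure prevalence π = 2360/5836 = 0.40439; overall risk P(Y=1) = 0.48766.
Under exogeneity, PAF = [P(Y=1) − p₀]/P(Y=1).
PAF = (0.48766 − 0.26812) / 0.48766 ≈ 0.4502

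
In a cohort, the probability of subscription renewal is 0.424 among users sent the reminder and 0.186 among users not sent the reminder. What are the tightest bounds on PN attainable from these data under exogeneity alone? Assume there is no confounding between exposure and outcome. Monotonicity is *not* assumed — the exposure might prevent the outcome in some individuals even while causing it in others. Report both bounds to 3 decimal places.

0.561 ≤ PN ≤ 1.000

Let p₁ = 0.424, p₀ = 0.186.
Under exogeneity alone the bounds on PN are max{0,(p₁−p₀)/p₁} ≤ PN ≤ min{1,(1−p₀)/p₁}.
  lower = (p₁ − p₀)/p₁ = 0.238 / 0.424 ≈ 0.5613
  upper = min{1, (1 − p₀)/p₁} = 0.814 / 0.424 ≈ 1.9198 → capped at 1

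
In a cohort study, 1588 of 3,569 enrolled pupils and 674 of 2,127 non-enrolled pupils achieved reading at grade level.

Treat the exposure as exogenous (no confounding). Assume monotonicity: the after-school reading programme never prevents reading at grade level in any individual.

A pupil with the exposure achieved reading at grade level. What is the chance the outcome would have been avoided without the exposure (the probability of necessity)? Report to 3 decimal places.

PN ≈ 0.288

p₁ = P(outcome | exposed) = 1588/3569 = 0.44494
p₀ = P(outcome | unexposed) = 674/2127 = 0.31688
Under exogeneity and monotonicity, PN = (p₁ − p₀) / p₁.
PN = (0.44494 − 0.31688) / 0.44494 = 0.12806 / 0.44494 ≈ 0.2878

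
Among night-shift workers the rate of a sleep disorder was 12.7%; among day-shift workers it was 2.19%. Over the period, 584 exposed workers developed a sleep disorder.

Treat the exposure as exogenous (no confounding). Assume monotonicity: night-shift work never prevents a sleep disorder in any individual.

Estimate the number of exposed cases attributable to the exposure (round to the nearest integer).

about 483 cases

p₁ = 0.127, p₀ = 0.0219.
PN = (p₁ − p₀)/p₁ = (0.127 − 0.0219) / 0.127 ≈ 0.82756.
Attributable cases ≈ PN × (exposed cases) = 0.82756 × 584 ≈ 483.29.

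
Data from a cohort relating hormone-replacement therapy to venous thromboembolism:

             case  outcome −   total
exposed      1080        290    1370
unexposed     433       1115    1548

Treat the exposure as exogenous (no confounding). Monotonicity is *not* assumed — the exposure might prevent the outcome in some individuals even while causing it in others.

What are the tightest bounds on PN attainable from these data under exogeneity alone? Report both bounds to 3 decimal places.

p₁ = P(outcome | exposed) = 1080/1370 = 0.78832
p₀ = P(outcome | unexposed) = 433/1548 = 0.27972
Under exogeneity alone the bounds on PN are max{0,(p₁−p₀)/p₁} ≤ PN ≤ min{1,(1−p₀)/p₁}.
  lower = (p₁ − p₀)/p₁ = 0.50861 / 0.78832 ≈ 0.6452
  upper = min{1, (1 − p₀)/p₁} = 0.72028 / 0.78832 ≈ 0.9137

0.645 ≤ PN ≤ 0.914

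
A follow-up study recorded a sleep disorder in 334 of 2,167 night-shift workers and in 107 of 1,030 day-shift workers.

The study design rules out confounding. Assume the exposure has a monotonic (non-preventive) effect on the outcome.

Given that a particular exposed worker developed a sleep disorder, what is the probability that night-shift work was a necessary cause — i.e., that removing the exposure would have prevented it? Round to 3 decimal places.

p₁ = P(outcome | exposed) = 334/2167 = 0.15413
p₀ = P(outcome | unexposed) = 107/1030 = 0.10388
Under exogeneity and monotonicity, PN = (p₁ − p₀) / p₁.
PN = (0.15413 − 0.10388) / 0.15413 = 0.050247 / 0.15413 ≈ 0.3260

PN ≈ 0.326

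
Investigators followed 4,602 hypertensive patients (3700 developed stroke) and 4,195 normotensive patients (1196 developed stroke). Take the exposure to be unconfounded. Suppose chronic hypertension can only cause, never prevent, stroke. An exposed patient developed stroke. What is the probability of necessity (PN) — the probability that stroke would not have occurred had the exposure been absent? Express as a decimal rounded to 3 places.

PN ≈ 0.645

p₁ = P(outcome | exposed) = 3700/4602 = 0.804
p₀ = P(outcome | unexposed) = 1196/4195 = 0.2851
Under exogeneity and monotonicity, PN = (p₁ − p₀) / p₁.
PN = (0.804 − 0.2851) / 0.804 = 0.5189 / 0.804 ≈ 0.6454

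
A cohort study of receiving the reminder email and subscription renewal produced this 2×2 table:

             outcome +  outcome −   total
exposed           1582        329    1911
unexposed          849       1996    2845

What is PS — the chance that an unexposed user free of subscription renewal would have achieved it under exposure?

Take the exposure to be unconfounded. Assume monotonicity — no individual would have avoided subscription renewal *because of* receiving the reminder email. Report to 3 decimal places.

p₁ = P(outcome | exposed) = 1582/1911 = 0.82784
p₀ = P(outcome | unexposed) = 849/2845 = 0.29842
Under exogeneity and monotonicity, PS = (p₁ − p₀)/(1 − p₀).
PS = (0.82784 − 0.29842) / 0.70158 ≈ 0.7546

PS ≈ 0.755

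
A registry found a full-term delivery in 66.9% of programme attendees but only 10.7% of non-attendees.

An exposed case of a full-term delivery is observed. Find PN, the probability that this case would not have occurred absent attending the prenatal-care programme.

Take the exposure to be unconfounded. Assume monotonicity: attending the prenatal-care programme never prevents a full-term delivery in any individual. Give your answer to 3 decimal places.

PN ≈ 0.840

p₁ = 0.669, p₀ = 0.107.
Under exogeneity and monotonicity, PN = (p₁ − p₀) / p₁.
PN = (0.669 − 0.107) / 0.669 = 0.562 / 0.669 ≈ 0.8401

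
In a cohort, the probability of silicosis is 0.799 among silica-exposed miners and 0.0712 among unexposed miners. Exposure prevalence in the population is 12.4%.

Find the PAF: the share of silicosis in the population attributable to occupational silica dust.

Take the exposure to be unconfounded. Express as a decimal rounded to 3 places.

PAF ≈ 0.559

Let p₁ = 0.799, p₀ = 0.0712.
Overall risk P(Y=1) = π·p₁ + (1−π)·p₀ = 0.124×0.799 + 0.876×0.0712 = 0.16145.
Under exogeneity, PAF = [P(Y=1) − p₀] / P(Y=1).
PAF = (0.16145 − 0.0712) / 0.16145 ≈ 0.5590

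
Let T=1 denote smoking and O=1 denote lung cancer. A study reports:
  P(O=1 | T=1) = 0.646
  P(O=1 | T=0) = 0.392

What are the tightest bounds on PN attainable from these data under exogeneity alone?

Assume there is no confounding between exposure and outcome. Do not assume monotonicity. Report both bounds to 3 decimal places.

0.393 ≤ PN ≤ 0.941

Let p₁ = 0.646, p₀ = 0.392.
Under exogeneity alone the bounds on PN are max{0,(p₁−p₀)/p₁} ≤ PN ≤ min{1,(1−p₀)/p₁}.
  lower = (p₁ − p₀)/p₁ = 0.254 / 0.646 ≈ 0.3932
  upper = min{1, (1 − p₀)/p₁} = 0.608 / 0.646 ≈ 0.9412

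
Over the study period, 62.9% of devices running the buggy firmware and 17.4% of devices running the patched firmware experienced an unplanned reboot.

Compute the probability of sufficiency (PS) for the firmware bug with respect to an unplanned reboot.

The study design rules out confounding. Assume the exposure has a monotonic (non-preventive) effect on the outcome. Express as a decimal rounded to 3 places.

PS ≈ 0.551

p₁ = 0.629, p₀ = 0.174.
Under exogeneity and monotonicity, PS = (p₁ − p₀) / (1 − p₀).
PS = (0.629 − 0.174) / (1 − 0.174) = 0.455 / 0.826 ≈ 0.5508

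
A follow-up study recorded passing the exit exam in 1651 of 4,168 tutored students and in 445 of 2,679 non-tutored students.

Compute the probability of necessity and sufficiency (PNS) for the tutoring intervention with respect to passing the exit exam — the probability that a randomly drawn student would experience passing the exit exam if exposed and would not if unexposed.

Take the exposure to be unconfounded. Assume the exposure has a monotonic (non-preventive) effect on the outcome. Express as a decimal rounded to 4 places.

PNS ≈ 0.2300

p₁ = P(outcome | exposed) = 1651/4168 = 0.39611
p₀ = P(outcome | unexposed) = 445/2679 = 0.16611
Under exogeneity and monotonicity, PNS = p₁ − p₀.
PNS = 0.39611 − 0.16611 = 0.23001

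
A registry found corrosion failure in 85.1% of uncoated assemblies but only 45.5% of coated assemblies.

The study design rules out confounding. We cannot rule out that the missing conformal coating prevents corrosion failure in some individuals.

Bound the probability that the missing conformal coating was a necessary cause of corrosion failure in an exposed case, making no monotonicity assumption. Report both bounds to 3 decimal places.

0.465 ≤ PN ≤ 0.640

p₁ = 0.851, p₀ = 0.455.
Under exogeneity alone the bounds on PN are max{0,(p₁−p₀)/p₁} ≤ PN ≤ min{1,(1−p₀)/p₁}.
  lower = (p₁ − p₀)/p₁ = 0.396 / 0.851 ≈ 0.4653
  upper = min{1, (1 − p₀)/p₁} = 0.545 / 0.851 ≈ 0.6404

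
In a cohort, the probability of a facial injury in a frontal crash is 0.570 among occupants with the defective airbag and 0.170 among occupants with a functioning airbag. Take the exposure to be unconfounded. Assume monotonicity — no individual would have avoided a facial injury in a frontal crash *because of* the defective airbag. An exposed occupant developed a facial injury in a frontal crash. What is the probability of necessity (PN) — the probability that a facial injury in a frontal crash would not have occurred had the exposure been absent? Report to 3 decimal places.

Let p₁ = 0.57, p₀ = 0.17.
Under exogeneity and monotonicity, PN = (p₁ − p₀) / p₁.
PN = (0.57 − 0.17) / 0.57 = 0.4 / 0.57 ≈ 0.7018

PN ≈ 0.702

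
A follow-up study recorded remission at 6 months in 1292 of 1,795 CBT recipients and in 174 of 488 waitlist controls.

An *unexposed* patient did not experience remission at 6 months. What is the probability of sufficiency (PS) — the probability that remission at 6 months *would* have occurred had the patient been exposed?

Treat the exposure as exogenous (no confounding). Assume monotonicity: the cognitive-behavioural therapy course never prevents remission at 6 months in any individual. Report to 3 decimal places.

PS ≈ 0.564

p₁ = P(outcome | exposed) = 1292/1795 = 0.71978
p₀ = P(outcome | unexposed) = 174/488 = 0.35656
Under exogeneity and monotonicity, PS = (p₁ − p₀) / (1 − p₀).
PS = (0.71978 − 0.35656) / (1 − 0.35656) = 0.36322 / 0.64344 ≈ 0.5645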